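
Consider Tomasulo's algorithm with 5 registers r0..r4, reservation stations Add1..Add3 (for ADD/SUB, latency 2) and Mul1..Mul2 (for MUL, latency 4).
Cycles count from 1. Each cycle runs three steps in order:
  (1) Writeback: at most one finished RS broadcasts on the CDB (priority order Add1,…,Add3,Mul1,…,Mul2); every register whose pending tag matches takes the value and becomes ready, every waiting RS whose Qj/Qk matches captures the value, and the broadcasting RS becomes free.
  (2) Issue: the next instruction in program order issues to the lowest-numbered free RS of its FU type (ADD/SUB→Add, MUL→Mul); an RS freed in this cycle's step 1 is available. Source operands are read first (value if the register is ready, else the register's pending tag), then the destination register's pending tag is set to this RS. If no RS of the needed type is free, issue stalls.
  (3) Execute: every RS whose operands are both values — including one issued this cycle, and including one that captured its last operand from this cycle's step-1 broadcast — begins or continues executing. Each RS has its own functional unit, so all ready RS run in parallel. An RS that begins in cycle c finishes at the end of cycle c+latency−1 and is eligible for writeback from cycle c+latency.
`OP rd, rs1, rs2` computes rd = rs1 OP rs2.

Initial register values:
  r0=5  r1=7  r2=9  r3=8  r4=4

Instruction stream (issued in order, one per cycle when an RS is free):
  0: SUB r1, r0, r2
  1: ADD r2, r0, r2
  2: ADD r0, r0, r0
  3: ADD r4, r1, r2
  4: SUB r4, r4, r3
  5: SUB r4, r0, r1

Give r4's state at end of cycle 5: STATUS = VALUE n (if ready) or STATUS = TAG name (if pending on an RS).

c1: issue SUB r1<-Add1 | r0:5,r1:Add1,r2:9,r3:8,r4:4
c2: issue ADD r2<-Add2 | r0:5,r1:Add1,r2:Add2,r3:8,r4:4
c3: CDB Add1=-4; issue ADD r0<-Add1 | r0:Add1,r1:-4,r2:Add2,r3:8,r4:4
c4: CDB Add2=14; issue ADD r4<-Add2 | r0:Add1,r1:-4,r2:14,r3:8,r4:Add2
c5: CDB Add1=10; issue SUB r4<-Add1 | r0:10,r1:-4,r2:14,r3:8,r4:Add1

STATUS = TAG Add1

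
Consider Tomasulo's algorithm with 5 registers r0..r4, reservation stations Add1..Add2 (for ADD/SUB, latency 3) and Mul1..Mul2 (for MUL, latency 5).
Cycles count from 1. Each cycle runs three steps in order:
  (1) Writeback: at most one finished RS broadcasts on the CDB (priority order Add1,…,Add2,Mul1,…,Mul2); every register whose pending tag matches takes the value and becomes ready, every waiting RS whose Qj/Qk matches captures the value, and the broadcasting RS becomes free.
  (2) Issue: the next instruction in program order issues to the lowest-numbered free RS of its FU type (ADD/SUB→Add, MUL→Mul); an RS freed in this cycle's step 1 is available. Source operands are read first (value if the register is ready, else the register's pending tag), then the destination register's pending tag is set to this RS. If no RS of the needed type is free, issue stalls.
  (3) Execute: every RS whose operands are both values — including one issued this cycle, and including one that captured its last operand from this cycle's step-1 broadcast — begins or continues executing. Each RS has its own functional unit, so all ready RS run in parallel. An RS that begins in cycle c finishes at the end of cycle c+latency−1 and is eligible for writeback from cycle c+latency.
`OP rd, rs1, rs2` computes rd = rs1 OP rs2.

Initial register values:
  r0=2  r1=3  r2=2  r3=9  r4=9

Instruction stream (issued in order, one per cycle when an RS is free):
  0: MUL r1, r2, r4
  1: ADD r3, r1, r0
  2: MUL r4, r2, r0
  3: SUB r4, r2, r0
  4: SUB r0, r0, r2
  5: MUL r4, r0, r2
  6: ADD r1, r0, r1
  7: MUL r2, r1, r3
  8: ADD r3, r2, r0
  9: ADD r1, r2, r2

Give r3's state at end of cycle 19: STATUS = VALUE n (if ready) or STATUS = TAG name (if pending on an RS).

STATUS = TAG Add2

  c1: issue MUL r1<-Mul1  regs: r0:2,r1:Mul1,r2:2,r3:9,r4:9
  c2: issue ADD r3<-Add1  regs: r0:2,r1:Mul1,r2:2,r3:Add1,r4:9
  c3: issue MUL r4<-Mul2  regs: r0:2,r1:Mul1,r2:2,r3:Add1,r4:Mul2
  c4: issue SUB r4<-Add2  regs: r0:2,r1:Mul1,r2:2,r3:Add1,r4:Add2
  c5: stall  regs: r0:2,r1:Mul1,r2:2,r3:Add1,r4:Add2
  c6: CDB Mul1=18; stall  regs: r0:2,r1:18,r2:2,r3:Add1,r4:Add2
  c7: CDB Add2=0; issue SUB r0<-Add2  regs: r0:Add2,r1:18,r2:2,r3:Add1,r4:0
  c8: CDB Mul2=4; issue MUL r4<-Mul1  regs: r0:Add2,r1:18,r2:2,r3:Add1,r4:Mul1
  c9: CDB Add1=20; issue ADD r1<-Add1  regs: r0:Add2,r1:Add1,r2:2,r3:20,r4:Mul1
  c10: CDB Add2=0; issue MUL r2<-Mul2  regs: r0:0,r1:Add1,r2:Mul2,r3:20,r4:Mul1
  c11: issue ADD r3<-Add2  regs: r0:0,r1:Add1,r2:Mul2,r3:Add2,r4:Mul1
  c12: stall  regs: r0:0,r1:Add1,r2:Mul2,r3:Add2,r4:Mul1
  c13: CDB Add1=18; issue ADD r1<-Add1  regs: r0:0,r1:Add1,r2:Mul2,r3:Add2,r4:Mul1
  c14: -  regs: r0:0,r1:Add1,r2:Mul2,r3:Add2,r4:Mul1
  c15: CDB Mul1=0  regs: r0:0,r1:Add1,r2:Mul2,r3:Add2,r4:0
  c16: -  regs: r0:0,r1:Add1,r2:Mul2,r3:Add2,r4:0
  c17: -  regs: r0:0,r1:Add1,r2:Mul2,r3:Add2,r4:0
  c18: CDB Mul2=360  regs: r0:0,r1:Add1,r2:360,r3:Add2,r4:0
  c19: -  regs: r0:0,r1:Add1,r2:360,r3:Add2,r4:0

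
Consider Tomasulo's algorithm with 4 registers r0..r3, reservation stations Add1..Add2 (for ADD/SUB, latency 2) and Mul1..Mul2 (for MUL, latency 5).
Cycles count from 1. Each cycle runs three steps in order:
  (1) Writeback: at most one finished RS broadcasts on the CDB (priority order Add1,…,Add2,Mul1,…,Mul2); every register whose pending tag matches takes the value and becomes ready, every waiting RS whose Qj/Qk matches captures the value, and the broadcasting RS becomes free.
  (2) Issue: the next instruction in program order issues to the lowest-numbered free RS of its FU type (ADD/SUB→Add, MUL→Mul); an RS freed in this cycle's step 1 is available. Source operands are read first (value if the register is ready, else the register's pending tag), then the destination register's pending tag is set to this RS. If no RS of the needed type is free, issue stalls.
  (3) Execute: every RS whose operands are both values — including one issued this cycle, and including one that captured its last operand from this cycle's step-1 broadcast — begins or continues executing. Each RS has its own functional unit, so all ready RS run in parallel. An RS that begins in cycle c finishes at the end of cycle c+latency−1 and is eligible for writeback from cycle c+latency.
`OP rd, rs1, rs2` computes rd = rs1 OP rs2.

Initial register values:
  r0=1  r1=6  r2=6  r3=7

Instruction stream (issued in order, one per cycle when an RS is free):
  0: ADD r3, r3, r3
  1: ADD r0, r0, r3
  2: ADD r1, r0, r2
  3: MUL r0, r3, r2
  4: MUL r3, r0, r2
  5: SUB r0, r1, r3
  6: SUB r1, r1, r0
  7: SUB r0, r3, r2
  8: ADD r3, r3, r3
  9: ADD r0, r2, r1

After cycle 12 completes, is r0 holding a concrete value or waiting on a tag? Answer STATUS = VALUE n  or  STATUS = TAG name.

  c1: issue ADD r3<-Add1  regs: r0:1,r1:6,r2:6,r3:Add1
  c2: issue ADD r0<-Add2  regs: r0:Add2,r1:6,r2:6,r3:Add1
  c3: CDB Add1=14; issue ADD r1<-Add1  regs: r0:Add2,r1:Add1,r2:6,r3:14
  c4: issue MUL r0<-Mul1  regs: r0:Mul1,r1:Add1,r2:6,r3:14
  c5: CDB Add2=15; issue MUL r3<-Mul2  regs: r0:Mul1,r1:Add1,r2:6,r3:Mul2
  c6: issue SUB r0<-Add2  regs: r0:Add2,r1:Add1,r2:6,r3:Mul2
  c7: CDB Add1=21; issue SUB r1<-Add1  regs: r0:Add2,r1:Add1,r2:6,r3:Mul2
  c8: stall  regs: r0:Add2,r1:Add1,r2:6,r3:Mul2
  c9: CDB Mul1=84; stall  regs: r0:Add2,r1:Add1,r2:6,r3:Mul2
  c10: stall  regs: r0:Add2,r1:Add1,r2:6,r3:Mul2
  c11: stall  regs: r0:Add2,r1:Add1,r2:6,r3:Mul2
  c12: stall  regs: r0:Add2,r1:Add1,r2:6,r3:Mul2

STATUS = TAG Add2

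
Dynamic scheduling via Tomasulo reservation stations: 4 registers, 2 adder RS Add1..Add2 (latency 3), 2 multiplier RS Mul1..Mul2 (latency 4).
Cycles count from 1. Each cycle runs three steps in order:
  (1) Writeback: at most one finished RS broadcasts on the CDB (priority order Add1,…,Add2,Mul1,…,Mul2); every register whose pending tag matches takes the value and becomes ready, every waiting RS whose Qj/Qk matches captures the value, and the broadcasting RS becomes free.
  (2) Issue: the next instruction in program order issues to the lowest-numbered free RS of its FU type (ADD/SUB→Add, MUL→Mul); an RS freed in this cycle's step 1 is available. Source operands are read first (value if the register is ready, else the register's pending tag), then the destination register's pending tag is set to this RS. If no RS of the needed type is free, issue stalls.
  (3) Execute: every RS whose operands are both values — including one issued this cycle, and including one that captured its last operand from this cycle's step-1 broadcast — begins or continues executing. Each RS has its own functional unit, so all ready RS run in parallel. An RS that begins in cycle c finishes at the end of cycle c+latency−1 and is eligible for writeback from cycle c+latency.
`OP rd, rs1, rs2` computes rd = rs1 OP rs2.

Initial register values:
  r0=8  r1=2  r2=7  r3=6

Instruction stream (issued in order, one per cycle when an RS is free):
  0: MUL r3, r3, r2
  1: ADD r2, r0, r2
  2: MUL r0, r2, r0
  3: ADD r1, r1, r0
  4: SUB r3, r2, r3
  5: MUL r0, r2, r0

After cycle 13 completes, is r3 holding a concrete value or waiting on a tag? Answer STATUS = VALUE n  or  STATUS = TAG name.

STATUS = VALUE -27

c1: issue MUL r3<-Mul1 | r0:8,r1:2,r2:7,r3:Mul1
c2: issue ADD r2<-Add1 | r0:8,r1:2,r2:Add1,r3:Mul1
c3: issue MUL r0<-Mul2 | r0:Mul2,r1:2,r2:Add1,r3:Mul1
c4: issue ADD r1<-Add2 | r0:Mul2,r1:Add2,r2:Add1,r3:Mul1
c5: CDB Add1=15; issue SUB r3<-Add1 | r0:Mul2,r1:Add2,r2:15,r3:Add1
c6: CDB Mul1=42; issue MUL r0<-Mul1 | r0:Mul1,r1:Add2,r2:15,r3:Add1
c7: - | r0:Mul1,r1:Add2,r2:15,r3:Add1
c8: - | r0:Mul1,r1:Add2,r2:15,r3:Add1
c9: CDB Add1=-27 | r0:Mul1,r1:Add2,r2:15,r3:-27
c10: CDB Mul2=120 | r0:Mul1,r1:Add2,r2:15,r3:-27
c11: - | r0:Mul1,r1:Add2,r2:15,r3:-27
c12: - | r0:Mul1,r1:Add2,r2:15,r3:-27
c13: CDB Add2=122 | r0:Mul1,r1:122,r2:15,r3:-27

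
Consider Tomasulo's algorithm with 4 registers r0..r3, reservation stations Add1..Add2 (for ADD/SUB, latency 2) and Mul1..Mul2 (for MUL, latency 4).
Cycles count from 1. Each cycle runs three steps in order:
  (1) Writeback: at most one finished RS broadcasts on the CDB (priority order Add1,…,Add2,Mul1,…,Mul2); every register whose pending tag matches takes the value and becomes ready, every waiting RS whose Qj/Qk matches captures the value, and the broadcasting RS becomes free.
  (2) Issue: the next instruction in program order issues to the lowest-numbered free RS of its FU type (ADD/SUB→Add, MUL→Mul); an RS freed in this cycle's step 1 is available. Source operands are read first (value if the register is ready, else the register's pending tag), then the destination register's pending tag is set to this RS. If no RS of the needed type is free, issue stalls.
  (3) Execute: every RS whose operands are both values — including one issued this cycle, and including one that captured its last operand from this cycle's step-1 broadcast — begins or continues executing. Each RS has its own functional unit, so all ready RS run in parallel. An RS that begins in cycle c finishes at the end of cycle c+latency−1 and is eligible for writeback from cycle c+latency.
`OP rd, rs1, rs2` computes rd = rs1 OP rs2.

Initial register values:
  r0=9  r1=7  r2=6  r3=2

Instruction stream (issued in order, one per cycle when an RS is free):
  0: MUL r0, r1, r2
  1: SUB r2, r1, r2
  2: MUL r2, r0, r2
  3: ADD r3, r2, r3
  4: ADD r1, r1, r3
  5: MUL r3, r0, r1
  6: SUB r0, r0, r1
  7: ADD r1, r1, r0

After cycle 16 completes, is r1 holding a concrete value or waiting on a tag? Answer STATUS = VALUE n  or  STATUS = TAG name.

STATUS = TAG Add2

cycle 1: issue MUL r0<-Mul1 // r0:Mul1,r1:7,r2:6,r3:2
cycle 2: issue SUB r2<-Add1 // r0:Mul1,r1:7,r2:Add1,r3:2
cycle 3: issue MUL r2<-Mul2 // r0:Mul1,r1:7,r2:Mul2,r3:2
cycle 4: CDB Add1=1; issue ADD r3<-Add1 // r0:Mul1,r1:7,r2:Mul2,r3:Add1
cycle 5: CDB Mul1=42; issue ADD r1<-Add2 // r0:42,r1:Add2,r2:Mul2,r3:Add1
cycle 6: issue MUL r3<-Mul1 // r0:42,r1:Add2,r2:Mul2,r3:Mul1
cycle 7: stall // r0:42,r1:Add2,r2:Mul2,r3:Mul1
cycle 8: stall // r0:42,r1:Add2,r2:Mul2,r3:Mul1
cycle 9: CDB Mul2=42; stall // r0:42,r1:Add2,r2:42,r3:Mul1
cycle 10: stall // r0:42,r1:Add2,r2:42,r3:Mul1
cycle 11: CDB Add1=44; issue SUB r0<-Add1 // r0:Add1,r1:Add2,r2:42,r3:Mul1
cycle 12: stall // r0:Add1,r1:Add2,r2:42,r3:Mul1
cycle 13: CDB Add2=51; issue ADD r1<-Add2 // r0:Add1,r1:Add2,r2:42,r3:Mul1
cycle 14: - // r0:Add1,r1:Add2,r2:42,r3:Mul1
cycle 15: CDB Add1=-9 // r0:-9,r1:Add2,r2:42,r3:Mul1
cycle 16: - // r0:-9,r1:Add2,r2:42,r3:Mul1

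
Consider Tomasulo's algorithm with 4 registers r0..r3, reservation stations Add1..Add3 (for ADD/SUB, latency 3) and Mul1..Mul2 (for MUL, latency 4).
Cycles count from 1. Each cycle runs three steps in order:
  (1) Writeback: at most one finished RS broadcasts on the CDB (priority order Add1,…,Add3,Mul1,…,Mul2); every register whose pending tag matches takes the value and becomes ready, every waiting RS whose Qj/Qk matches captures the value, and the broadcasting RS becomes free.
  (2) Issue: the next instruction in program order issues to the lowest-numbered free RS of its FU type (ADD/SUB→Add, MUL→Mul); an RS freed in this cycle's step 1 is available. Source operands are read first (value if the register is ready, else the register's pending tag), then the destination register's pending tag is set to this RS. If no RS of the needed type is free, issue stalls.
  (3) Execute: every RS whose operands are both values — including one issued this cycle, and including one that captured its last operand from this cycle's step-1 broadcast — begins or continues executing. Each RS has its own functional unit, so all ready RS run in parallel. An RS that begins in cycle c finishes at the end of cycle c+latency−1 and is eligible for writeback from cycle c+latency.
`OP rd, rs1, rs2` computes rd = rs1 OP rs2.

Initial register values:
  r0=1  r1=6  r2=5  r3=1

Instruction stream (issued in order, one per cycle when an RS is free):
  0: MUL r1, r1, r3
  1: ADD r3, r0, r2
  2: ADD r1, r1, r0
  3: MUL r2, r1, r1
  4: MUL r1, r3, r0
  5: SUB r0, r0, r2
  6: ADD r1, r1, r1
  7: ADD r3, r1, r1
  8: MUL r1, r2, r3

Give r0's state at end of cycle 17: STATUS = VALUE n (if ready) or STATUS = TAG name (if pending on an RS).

c1: issue MUL r1<-Mul1 | r0:1,r1:Mul1,r2:5,r3:1
c2: issue ADD r3<-Add1 | r0:1,r1:Mul1,r2:5,r3:Add1
c3: issue ADD r1<-Add2 | r0:1,r1:Add2,r2:5,r3:Add1
c4: issue MUL r2<-Mul2 | r0:1,r1:Add2,r2:Mul2,r3:Add1
c5: CDB Add1=6; stall | r0:1,r1:Add2,r2:Mul2,r3:6
c6: CDB Mul1=6; issue MUL r1<-Mul1 | r0:1,r1:Mul1,r2:Mul2,r3:6
c7: issue SUB r0<-Add1 | r0:Add1,r1:Mul1,r2:Mul2,r3:6
c8: issue ADD r1<-Add3 | r0:Add1,r1:Add3,r2:Mul2,r3:6
c9: CDB Add2=7; issue ADD r3<-Add2 | r0:Add1,r1:Add3,r2:Mul2,r3:Add2
c10: CDB Mul1=6; issue MUL r1<-Mul1 | r0:Add1,r1:Mul1,r2:Mul2,r3:Add2
c11: - | r0:Add1,r1:Mul1,r2:Mul2,r3:Add2
c12: - | r0:Add1,r1:Mul1,r2:Mul2,r3:Add2
c13: CDB Add3=12 | r0:Add1,r1:Mul1,r2:Mul2,r3:Add2
c14: CDB Mul2=49 | r0:Add1,r1:Mul1,r2:49,r3:Add2
c15: - | r0:Add1,r1:Mul1,r2:49,r3:Add2
c16: CDB Add2=24 | r0:Add1,r1:Mul1,r2:49,r3:24
c17: CDB Add1=-48 | r0:-48,r1:Mul1,r2:49,r3:24

STATUS = VALUE -48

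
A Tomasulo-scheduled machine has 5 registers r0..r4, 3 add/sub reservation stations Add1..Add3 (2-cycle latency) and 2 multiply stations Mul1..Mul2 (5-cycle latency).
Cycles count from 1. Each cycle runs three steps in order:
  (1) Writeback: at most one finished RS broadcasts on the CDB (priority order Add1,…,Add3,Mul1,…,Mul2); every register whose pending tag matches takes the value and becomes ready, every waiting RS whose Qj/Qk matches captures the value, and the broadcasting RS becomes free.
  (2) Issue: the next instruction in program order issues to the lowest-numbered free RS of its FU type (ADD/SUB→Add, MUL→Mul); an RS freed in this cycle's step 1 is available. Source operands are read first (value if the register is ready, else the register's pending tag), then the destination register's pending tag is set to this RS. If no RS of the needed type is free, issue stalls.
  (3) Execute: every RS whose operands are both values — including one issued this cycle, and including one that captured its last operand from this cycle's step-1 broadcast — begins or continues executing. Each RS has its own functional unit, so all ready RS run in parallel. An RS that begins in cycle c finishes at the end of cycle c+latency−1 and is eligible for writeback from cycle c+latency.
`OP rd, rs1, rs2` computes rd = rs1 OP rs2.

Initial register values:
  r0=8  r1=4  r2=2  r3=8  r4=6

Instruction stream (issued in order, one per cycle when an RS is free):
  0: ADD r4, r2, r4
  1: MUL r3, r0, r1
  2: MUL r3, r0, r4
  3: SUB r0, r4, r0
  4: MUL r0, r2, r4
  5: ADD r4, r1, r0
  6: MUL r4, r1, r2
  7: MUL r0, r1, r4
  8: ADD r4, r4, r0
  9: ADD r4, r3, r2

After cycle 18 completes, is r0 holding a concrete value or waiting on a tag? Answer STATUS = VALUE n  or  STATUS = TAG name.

  c1: issue ADD r4<-Add1  regs: r0:8,r1:4,r2:2,r3:8,r4:Add1
  c2: issue MUL r3<-Mul1  regs: r0:8,r1:4,r2:2,r3:Mul1,r4:Add1
  c3: CDB Add1=8; issue MUL r3<-Mul2  regs: r0:8,r1:4,r2:2,r3:Mul2,r4:8
  c4: issue SUB r0<-Add1  regs: r0:Add1,r1:4,r2:2,r3:Mul2,r4:8
  c5: stall  regs: r0:Add1,r1:4,r2:2,r3:Mul2,r4:8
  c6: CDB Add1=0; stall  regs: r0:0,r1:4,r2:2,r3:Mul2,r4:8
  c7: CDB Mul1=32; issue MUL r0<-Mul1  regs: r0:Mul1,r1:4,r2:2,r3:Mul2,r4:8
  c8: CDB Mul2=64; issue ADD r4<-Add1  regs: r0:Mul1,r1:4,r2:2,r3:64,r4:Add1
  c9: issue MUL r4<-Mul2  regs: r0:Mul1,r1:4,r2:2,r3:64,r4:Mul2
  c10: stall  regs: r0:Mul1,r1:4,r2:2,r3:64,r4:Mul2
  c11: stall  regs: r0:Mul1,r1:4,r2:2,r3:64,r4:Mul2
  c12: CDB Mul1=16; issue MUL r0<-Mul1  regs: r0:Mul1,r1:4,r2:2,r3:64,r4:Mul2
  c13: issue ADD r4<-Add2  regs: r0:Mul1,r1:4,r2:2,r3:64,r4:Add2
  c14: CDB Add1=20; issue ADD r4<-Add1  regs: r0:Mul1,r1:4,r2:2,r3:64,r4:Add1
  c15: CDB Mul2=8  regs: r0:Mul1,r1:4,r2:2,r3:64,r4:Add1
  c16: CDB Add1=66  regs: r0:Mul1,r1:4,r2:2,r3:64,r4:66
  c17: -  regs: r0:Mul1,r1:4,r2:2,r3:64,r4:66
  c18: -  regs: r0:Mul1,r1:4,r2:2,r3:64,r4:66

STATUS = TAG Mul1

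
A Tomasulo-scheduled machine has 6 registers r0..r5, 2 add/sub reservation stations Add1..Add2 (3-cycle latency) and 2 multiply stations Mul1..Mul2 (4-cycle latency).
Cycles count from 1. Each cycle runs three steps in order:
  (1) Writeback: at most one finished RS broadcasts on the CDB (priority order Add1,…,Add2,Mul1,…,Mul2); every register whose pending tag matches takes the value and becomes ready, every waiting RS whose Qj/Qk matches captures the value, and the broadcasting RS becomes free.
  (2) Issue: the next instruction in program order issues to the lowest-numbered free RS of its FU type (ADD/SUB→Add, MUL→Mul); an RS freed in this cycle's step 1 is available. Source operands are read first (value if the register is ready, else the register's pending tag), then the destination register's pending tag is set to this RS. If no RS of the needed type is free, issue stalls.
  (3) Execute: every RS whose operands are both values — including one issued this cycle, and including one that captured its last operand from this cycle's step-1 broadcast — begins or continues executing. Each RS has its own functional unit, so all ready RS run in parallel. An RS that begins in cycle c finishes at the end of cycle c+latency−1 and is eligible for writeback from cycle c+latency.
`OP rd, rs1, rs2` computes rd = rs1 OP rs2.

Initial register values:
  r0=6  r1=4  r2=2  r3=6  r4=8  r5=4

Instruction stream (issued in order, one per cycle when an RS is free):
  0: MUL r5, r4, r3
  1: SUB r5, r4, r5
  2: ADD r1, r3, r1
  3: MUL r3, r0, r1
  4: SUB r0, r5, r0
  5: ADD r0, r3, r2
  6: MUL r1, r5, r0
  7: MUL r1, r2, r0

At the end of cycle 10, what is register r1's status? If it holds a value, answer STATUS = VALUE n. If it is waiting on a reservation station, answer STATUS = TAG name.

STATUS = TAG Mul2

  c1: issue MUL r5<-Mul1  regs: r0:6,r1:4,r2:2,r3:6,r4:8,r5:Mul1
  c2: issue SUB r5<-Add1  regs: r0:6,r1:4,r2:2,r3:6,r4:8,r5:Add1
  c3: issue ADD r1<-Add2  regs: r0:6,r1:Add2,r2:2,r3:6,r4:8,r5:Add1
  c4: issue MUL r3<-Mul2  regs: r0:6,r1:Add2,r2:2,r3:Mul2,r4:8,r5:Add1
  c5: CDB Mul1=48; stall  regs: r0:6,r1:Add2,r2:2,r3:Mul2,r4:8,r5:Add1
  c6: CDB Add2=10; issue SUB r0<-Add2  regs: r0:Add2,r1:10,r2:2,r3:Mul2,r4:8,r5:Add1
  c7: stall  regs: r0:Add2,r1:10,r2:2,r3:Mul2,r4:8,r5:Add1
  c8: CDB Add1=-40; issue ADD r0<-Add1  regs: r0:Add1,r1:10,r2:2,r3:Mul2,r4:8,r5:-40
  c9: issue MUL r1<-Mul1  regs: r0:Add1,r1:Mul1,r2:2,r3:Mul2,r4:8,r5:-40
  c10: CDB Mul2=60; issue MUL r1<-Mul2  regs: r0:Add1,r1:Mul2,r2:2,r3:60,r4:8,r5:-40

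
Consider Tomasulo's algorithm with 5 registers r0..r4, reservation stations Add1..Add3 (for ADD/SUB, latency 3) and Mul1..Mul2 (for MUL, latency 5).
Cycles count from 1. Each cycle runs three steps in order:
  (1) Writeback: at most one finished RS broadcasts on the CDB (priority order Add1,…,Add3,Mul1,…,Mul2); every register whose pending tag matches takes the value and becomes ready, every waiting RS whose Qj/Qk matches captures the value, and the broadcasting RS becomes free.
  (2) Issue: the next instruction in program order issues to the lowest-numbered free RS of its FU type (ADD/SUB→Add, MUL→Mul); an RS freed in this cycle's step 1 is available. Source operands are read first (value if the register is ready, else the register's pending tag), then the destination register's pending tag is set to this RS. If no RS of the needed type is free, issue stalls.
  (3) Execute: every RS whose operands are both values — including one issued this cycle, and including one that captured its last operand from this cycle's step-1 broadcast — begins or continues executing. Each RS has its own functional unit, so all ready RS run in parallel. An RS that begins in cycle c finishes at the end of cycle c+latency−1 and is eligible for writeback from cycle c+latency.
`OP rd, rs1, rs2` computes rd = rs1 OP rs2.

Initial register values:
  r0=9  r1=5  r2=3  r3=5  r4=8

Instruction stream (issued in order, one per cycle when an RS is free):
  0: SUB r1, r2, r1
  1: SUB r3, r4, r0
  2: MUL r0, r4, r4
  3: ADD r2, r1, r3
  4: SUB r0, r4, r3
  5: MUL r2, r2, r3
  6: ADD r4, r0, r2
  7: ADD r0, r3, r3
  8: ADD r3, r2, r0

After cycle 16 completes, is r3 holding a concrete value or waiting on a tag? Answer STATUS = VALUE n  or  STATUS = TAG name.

STATUS = VALUE 1

c1: issue SUB r1<-Add1 | r0:9,r1:Add1,r2:3,r3:5,r4:8
c2: issue SUB r3<-Add2 | r0:9,r1:Add1,r2:3,r3:Add2,r4:8
c3: issue MUL r0<-Mul1 | r0:Mul1,r1:Add1,r2:3,r3:Add2,r4:8
c4: CDB Add1=-2; issue ADD r2<-Add1 | r0:Mul1,r1:-2,r2:Add1,r3:Add2,r4:8
c5: CDB Add2=-1; issue SUB r0<-Add2 | r0:Add2,r1:-2,r2:Add1,r3:-1,r4:8
c6: issue MUL r2<-Mul2 | r0:Add2,r1:-2,r2:Mul2,r3:-1,r4:8
c7: issue ADD r4<-Add3 | r0:Add2,r1:-2,r2:Mul2,r3:-1,r4:Add3
c8: CDB Add1=-3; issue ADD r0<-Add1 | r0:Add1,r1:-2,r2:Mul2,r3:-1,r4:Add3
c9: CDB Add2=9; issue ADD r3<-Add2 | r0:Add1,r1:-2,r2:Mul2,r3:Add2,r4:Add3
c10: CDB Mul1=64 | r0:Add1,r1:-2,r2:Mul2,r3:Add2,r4:Add3
c11: CDB Add1=-2 | r0:-2,r1:-2,r2:Mul2,r3:Add2,r4:Add3
c12: - | r0:-2,r1:-2,r2:Mul2,r3:Add2,r4:Add3
c13: CDB Mul2=3 | r0:-2,r1:-2,r2:3,r3:Add2,r4:Add3
c14: - | r0:-2,r1:-2,r2:3,r3:Add2,r4:Add3
c15: - | r0:-2,r1:-2,r2:3,r3:Add2,r4:Add3
c16: CDB Add2=1 | r0:-2,r1:-2,r2:3,r3:1,r4:Add3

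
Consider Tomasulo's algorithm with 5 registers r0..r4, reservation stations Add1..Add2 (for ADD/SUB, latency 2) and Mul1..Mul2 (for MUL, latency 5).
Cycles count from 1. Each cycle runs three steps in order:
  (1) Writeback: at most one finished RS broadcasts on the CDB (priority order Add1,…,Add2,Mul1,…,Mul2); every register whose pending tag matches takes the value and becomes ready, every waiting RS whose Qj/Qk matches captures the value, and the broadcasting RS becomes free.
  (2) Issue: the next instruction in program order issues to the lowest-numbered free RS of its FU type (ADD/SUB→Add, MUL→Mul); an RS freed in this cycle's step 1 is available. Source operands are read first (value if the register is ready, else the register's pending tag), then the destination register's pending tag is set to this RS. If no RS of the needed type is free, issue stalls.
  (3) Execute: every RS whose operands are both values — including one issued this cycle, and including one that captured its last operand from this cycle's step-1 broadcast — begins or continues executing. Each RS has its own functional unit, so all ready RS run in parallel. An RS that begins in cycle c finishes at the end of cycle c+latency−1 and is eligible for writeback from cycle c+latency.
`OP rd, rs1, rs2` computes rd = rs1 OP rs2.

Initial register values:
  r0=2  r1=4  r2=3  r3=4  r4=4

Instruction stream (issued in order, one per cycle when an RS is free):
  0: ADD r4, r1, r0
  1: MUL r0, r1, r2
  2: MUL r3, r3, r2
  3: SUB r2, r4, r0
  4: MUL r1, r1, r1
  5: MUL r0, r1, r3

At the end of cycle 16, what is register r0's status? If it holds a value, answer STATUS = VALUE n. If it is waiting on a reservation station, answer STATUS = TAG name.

STATUS = TAG Mul2

c1: issue ADD r4<-Add1 | r0:2,r1:4,r2:3,r3:4,r4:Add1
c2: issue MUL r0<-Mul1 | r0:Mul1,r1:4,r2:3,r3:4,r4:Add1
c3: CDB Add1=6; issue MUL r3<-Mul2 | r0:Mul1,r1:4,r2:3,r3:Mul2,r4:6
c4: issue SUB r2<-Add1 | r0:Mul1,r1:4,r2:Add1,r3:Mul2,r4:6
c5: stall | r0:Mul1,r1:4,r2:Add1,r3:Mul2,r4:6
c6: stall | r0:Mul1,r1:4,r2:Add1,r3:Mul2,r4:6
c7: CDB Mul1=12; issue MUL r1<-Mul1 | r0:12,r1:Mul1,r2:Add1,r3:Mul2,r4:6
c8: CDB Mul2=12; issue MUL r0<-Mul2 | r0:Mul2,r1:Mul1,r2:Add1,r3:12,r4:6
c9: CDB Add1=-6 | r0:Mul2,r1:Mul1,r2:-6,r3:12,r4:6
c10: - | r0:Mul2,r1:Mul1,r2:-6,r3:12,r4:6
c11: - | r0:Mul2,r1:Mul1,r2:-6,r3:12,r4:6
c12: CDB Mul1=16 | r0:Mul2,r1:16,r2:-6,r3:12,r4:6
c13: - | r0:Mul2,r1:16,r2:-6,r3:12,r4:6
c14: - | r0:Mul2,r1:16,r2:-6,r3:12,r4:6
c15: - | r0:Mul2,r1:16,r2:-6,r3:12,r4:6
c16: - | r0:Mul2,r1:16,r2:-6,r3:12,r4:6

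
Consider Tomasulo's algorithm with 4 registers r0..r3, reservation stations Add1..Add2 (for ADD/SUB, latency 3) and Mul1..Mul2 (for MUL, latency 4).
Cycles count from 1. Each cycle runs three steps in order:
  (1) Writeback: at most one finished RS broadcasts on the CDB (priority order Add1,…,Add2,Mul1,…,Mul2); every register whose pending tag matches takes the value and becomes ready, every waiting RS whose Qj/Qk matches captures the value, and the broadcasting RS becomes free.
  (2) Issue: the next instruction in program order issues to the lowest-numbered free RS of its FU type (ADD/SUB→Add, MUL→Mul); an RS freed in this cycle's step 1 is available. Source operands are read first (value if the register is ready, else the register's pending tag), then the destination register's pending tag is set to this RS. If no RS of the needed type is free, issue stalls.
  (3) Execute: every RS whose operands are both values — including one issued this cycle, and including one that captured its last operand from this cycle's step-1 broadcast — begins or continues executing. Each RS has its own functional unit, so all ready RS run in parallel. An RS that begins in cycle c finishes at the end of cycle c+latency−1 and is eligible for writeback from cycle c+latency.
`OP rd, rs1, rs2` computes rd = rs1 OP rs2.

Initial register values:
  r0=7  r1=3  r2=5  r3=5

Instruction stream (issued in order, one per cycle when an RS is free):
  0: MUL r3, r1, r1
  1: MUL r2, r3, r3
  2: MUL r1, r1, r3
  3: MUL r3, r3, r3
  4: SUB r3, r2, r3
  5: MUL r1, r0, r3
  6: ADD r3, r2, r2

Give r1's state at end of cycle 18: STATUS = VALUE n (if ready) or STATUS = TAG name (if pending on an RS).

  c1: issue MUL r3<-Mul1  regs: r0:7,r1:3,r2:5,r3:Mul1
  c2: issue MUL r2<-Mul2  regs: r0:7,r1:3,r2:Mul2,r3:Mul1
  c3: stall  regs: r0:7,r1:3,r2:Mul2,r3:Mul1
  c4: stall  regs: r0:7,r1:3,r2:Mul2,r3:Mul1
  c5: CDB Mul1=9; issue MUL r1<-Mul1  regs: r0:7,r1:Mul1,r2:Mul2,r3:9
  c6: stall  regs: r0:7,r1:Mul1,r2:Mul2,r3:9
  c7: stall  regs: r0:7,r1:Mul1,r2:Mul2,r3:9
  c8: stall  regs: r0:7,r1:Mul1,r2:Mul2,r3:9
  c9: CDB Mul1=27; issue MUL r3<-Mul1  regs: r0:7,r1:27,r2:Mul2,r3:Mul1
  c10: CDB Mul2=81; issue SUB r3<-Add1  regs: r0:7,r1:27,r2:81,r3:Add1
  c11: issue MUL r1<-Mul2  regs: r0:7,r1:Mul2,r2:81,r3:Add1
  c12: issue ADD r3<-Add2  regs: r0:7,r1:Mul2,r2:81,r3:Add2
  c13: CDB Mul1=81  regs: r0:7,r1:Mul2,r2:81,r3:Add2
  c14: -  regs: r0:7,r1:Mul2,r2:81,r3:Add2
  c15: CDB Add2=162  regs: r0:7,r1:Mul2,r2:81,r3:162
  c16: CDB Add1=0  regs: r0:7,r1:Mul2,r2:81,r3:162
  c17: -  regs: r0:7,r1:Mul2,r2:81,r3:162
  c18: -  regs: r0:7,r1:Mul2,r2:81,r3:162

STATUS = TAG Mul2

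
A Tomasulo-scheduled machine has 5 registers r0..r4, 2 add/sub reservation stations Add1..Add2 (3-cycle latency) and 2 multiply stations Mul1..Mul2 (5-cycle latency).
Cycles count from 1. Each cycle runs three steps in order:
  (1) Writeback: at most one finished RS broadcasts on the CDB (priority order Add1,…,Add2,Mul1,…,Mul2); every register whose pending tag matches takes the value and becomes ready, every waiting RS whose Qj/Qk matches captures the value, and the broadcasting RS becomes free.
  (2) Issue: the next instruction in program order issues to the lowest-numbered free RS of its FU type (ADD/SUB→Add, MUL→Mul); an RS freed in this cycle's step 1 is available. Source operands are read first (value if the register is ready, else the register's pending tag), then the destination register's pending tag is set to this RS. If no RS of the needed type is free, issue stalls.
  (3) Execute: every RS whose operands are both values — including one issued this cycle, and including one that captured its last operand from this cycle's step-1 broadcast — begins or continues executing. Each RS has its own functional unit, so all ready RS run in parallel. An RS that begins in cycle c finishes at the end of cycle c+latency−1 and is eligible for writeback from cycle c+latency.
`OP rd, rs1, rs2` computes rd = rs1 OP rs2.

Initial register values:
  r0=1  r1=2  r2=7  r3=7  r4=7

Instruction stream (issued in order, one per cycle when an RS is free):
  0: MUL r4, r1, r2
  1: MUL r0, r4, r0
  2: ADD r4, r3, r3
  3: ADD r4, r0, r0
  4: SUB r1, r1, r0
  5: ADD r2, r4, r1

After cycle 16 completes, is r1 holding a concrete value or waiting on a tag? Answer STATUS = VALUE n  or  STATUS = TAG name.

cycle 1: issue MUL r4<-Mul1 // r0:1,r1:2,r2:7,r3:7,r4:Mul1
cycle 2: issue MUL r0<-Mul2 // r0:Mul2,r1:2,r2:7,r3:7,r4:Mul1
cycle 3: issue ADD r4<-Add1 // r0:Mul2,r1:2,r2:7,r3:7,r4:Add1
cycle 4: issue ADD r4<-Add2 // r0:Mul2,r1:2,r2:7,r3:7,r4:Add2
cycle 5: stall // r0:Mul2,r1:2,r2:7,r3:7,r4:Add2
cycle 6: CDB Add1=14; issue SUB r1<-Add1 // r0:Mul2,r1:Add1,r2:7,r3:7,r4:Add2
cycle 7: CDB Mul1=14; stall // r0:Mul2,r1:Add1,r2:7,r3:7,r4:Add2
cycle 8: stall // r0:Mul2,r1:Add1,r2:7,r3:7,r4:Add2
cycle 9: stall // r0:Mul2,r1:Add1,r2:7,r3:7,r4:Add2
cycle 10: stall // r0:Mul2,r1:Add1,r2:7,r3:7,r4:Add2
cycle 11: stall // r0:Mul2,r1:Add1,r2:7,r3:7,r4:Add2
cycle 12: CDB Mul2=14; stall // r0:14,r1:Add1,r2:7,r3:7,r4:Add2
cycle 13: stall // r0:14,r1:Add1,r2:7,r3:7,r4:Add2
cycle 14: stall // r0:14,r1:Add1,r2:7,r3:7,r4:Add2
cycle 15: CDB Add1=-12; issue ADD r2<-Add1 // r0:14,r1:-12,r2:Add1,r3:7,r4:Add2
cycle 16: CDB Add2=28 // r0:14,r1:-12,r2:Add1,r3:7,r4:28

STATUS = VALUE -12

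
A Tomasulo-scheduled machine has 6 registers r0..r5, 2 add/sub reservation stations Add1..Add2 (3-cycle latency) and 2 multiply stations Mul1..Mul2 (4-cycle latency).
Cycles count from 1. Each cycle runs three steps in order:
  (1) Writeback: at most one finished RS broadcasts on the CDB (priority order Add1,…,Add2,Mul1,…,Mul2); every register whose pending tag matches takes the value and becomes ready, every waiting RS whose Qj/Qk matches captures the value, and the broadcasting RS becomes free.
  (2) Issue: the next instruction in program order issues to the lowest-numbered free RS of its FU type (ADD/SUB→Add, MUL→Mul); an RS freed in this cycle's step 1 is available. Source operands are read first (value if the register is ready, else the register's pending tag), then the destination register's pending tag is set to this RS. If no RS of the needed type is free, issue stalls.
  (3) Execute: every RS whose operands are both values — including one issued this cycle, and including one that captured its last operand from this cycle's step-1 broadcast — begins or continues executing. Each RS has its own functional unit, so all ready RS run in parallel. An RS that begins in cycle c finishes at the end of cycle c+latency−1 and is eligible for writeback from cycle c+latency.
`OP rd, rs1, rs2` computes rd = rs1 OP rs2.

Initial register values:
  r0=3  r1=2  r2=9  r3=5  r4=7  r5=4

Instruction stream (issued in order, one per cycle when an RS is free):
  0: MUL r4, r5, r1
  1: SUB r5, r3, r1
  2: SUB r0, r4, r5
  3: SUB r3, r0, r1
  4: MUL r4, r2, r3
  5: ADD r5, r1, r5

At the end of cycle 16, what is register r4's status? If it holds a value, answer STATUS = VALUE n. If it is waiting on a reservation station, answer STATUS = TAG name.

STATUS = VALUE 27

cycle 1: issue MUL r4<-Mul1 // r0:3,r1:2,r2:9,r3:5,r4:Mul1,r5:4
cycle 2: issue SUB r5<-Add1 // r0:3,r1:2,r2:9,r3:5,r4:Mul1,r5:Add1
cycle 3: issue SUB r0<-Add2 // r0:Add2,r1:2,r2:9,r3:5,r4:Mul1,r5:Add1
cycle 4: stall // r0:Add2,r1:2,r2:9,r3:5,r4:Mul1,r5:Add1
cycle 5: CDB Add1=3; issue SUB r3<-Add1 // r0:Add2,r1:2,r2:9,r3:Add1,r4:Mul1,r5:3
cycle 6: CDB Mul1=8; issue MUL r4<-Mul1 // r0:Add2,r1:2,r2:9,r3:Add1,r4:Mul1,r5:3
cycle 7: stall // r0:Add2,r1:2,r2:9,r3:Add1,r4:Mul1,r5:3
cycle 8: stall // r0:Add2,r1:2,r2:9,r3:Add1,r4:Mul1,r5:3
cycle 9: CDB Add2=5; issue ADD r5<-Add2 // r0:5,r1:2,r2:9,r3:Add1,r4:Mul1,r5:Add2
cycle 10: - // r0:5,r1:2,r2:9,r3:Add1,r4:Mul1,r5:Add2
cycle 11: - // r0:5,r1:2,r2:9,r3:Add1,r4:Mul1,r5:Add2
cycle 12: CDB Add1=3 // r0:5,r1:2,r2:9,r3:3,r4:Mul1,r5:Add2
cycle 13: CDB Add2=5 // r0:5,r1:2,r2:9,r3:3,r4:Mul1,r5:5
cycle 14: - // r0:5,r1:2,r2:9,r3:3,r4:Mul1,r5:5
cycle 15: - // r0:5,r1:2,r2:9,r3:3,r4:Mul1,r5:5
cycle 16: CDB Mul1=27 // r0:5,r1:2,r2:9,r3:3,r4:27,r5:5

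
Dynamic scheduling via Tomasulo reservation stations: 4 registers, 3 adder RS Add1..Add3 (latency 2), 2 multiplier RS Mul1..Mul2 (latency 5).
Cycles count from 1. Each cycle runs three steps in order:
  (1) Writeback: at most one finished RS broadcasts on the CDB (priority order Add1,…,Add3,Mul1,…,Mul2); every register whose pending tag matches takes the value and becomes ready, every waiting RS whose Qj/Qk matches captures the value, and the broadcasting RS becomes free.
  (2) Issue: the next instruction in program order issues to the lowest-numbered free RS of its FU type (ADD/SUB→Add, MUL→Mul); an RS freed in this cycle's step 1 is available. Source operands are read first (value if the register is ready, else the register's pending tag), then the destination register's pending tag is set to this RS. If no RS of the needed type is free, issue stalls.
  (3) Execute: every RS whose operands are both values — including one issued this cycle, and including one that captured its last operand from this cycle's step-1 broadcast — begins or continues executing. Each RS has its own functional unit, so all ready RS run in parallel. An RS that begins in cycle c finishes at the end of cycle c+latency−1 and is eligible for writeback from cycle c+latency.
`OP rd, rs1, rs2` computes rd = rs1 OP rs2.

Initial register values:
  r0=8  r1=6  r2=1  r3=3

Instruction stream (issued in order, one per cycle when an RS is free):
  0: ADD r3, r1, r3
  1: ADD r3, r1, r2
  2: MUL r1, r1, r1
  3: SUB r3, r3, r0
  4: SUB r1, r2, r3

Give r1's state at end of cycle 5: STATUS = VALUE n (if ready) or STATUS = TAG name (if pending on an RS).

cycle 1: issue ADD r3<-Add1 // r0:8,r1:6,r2:1,r3:Add1
cycle 2: issue ADD r3<-Add2 // r0:8,r1:6,r2:1,r3:Add2
cycle 3: CDB Add1=9; issue MUL r1<-Mul1 // r0:8,r1:Mul1,r2:1,r3:Add2
cycle 4: CDB Add2=7; issue SUB r3<-Add1 // r0:8,r1:Mul1,r2:1,r3:Add1
cycle 5: issue SUB r1<-Add2 // r0:8,r1:Add2,r2:1,r3:Add1

STATUS = TAG Add2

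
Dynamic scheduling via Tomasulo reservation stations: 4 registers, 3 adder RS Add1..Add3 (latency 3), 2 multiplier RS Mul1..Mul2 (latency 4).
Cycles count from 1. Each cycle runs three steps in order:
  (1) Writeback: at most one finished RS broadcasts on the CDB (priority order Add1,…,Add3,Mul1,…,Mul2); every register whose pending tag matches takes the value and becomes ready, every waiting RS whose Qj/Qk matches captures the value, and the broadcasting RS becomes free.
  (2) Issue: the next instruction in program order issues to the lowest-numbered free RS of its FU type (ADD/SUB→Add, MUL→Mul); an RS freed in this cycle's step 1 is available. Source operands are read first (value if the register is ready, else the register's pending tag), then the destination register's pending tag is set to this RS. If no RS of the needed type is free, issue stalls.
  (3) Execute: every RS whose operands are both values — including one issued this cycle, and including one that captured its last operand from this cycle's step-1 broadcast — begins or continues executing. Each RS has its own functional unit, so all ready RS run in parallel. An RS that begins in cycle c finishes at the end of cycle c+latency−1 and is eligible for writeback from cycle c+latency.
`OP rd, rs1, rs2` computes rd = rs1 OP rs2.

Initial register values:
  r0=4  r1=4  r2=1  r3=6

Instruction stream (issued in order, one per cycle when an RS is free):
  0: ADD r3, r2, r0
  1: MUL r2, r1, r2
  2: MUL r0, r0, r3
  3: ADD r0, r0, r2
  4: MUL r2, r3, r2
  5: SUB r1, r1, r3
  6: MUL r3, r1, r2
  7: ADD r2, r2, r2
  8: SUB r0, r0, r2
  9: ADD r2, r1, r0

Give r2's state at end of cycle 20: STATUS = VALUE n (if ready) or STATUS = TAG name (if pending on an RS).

  c1: issue ADD r3<-Add1  regs: r0:4,r1:4,r2:1,r3:Add1
  c2: issue MUL r2<-Mul1  regs: r0:4,r1:4,r2:Mul1,r3:Add1
  c3: issue MUL r0<-Mul2  regs: r0:Mul2,r1:4,r2:Mul1,r3:Add1
  c4: CDB Add1=5; issue ADD r0<-Add1  regs: r0:Add1,r1:4,r2:Mul1,r3:5
  c5: stall  regs: r0:Add1,r1:4,r2:Mul1,r3:5
  c6: CDB Mul1=4; issue MUL r2<-Mul1  regs: r0:Add1,r1:4,r2:Mul1,r3:5
  c7: issue SUB r1<-Add2  regs: r0:Add1,r1:Add2,r2:Mul1,r3:5
  c8: CDB Mul2=20; issue MUL r3<-Mul2  regs: r0:Add1,r1:Add2,r2:Mul1,r3:Mul2
  c9: issue ADD r2<-Add3  regs: r0:Add1,r1:Add2,r2:Add3,r3:Mul2
  c10: CDB Add2=-1; issue SUB r0<-Add2  regs: r0:Add2,r1:-1,r2:Add3,r3:Mul2
  c11: CDB Add1=24; issue ADD r2<-Add1  regs: r0:Add2,r1:-1,r2:Add1,r3:Mul2
  c12: CDB Mul1=20  regs: r0:Add2,r1:-1,r2:Add1,r3:Mul2
  c13: -  regs: r0:Add2,r1:-1,r2:Add1,r3:Mul2
  c14: -  regs: r0:Add2,r1:-1,r2:Add1,r3:Mul2
  c15: CDB Add3=40  regs: r0:Add2,r1:-1,r2:Add1,r3:Mul2
  c16: CDB Mul2=-20  regs: r0:Add2,r1:-1,r2:Add1,r3:-20
  c17: -  regs: r0:Add2,r1:-1,r2:Add1,r3:-20
  c18: CDB Add2=-16  regs: r0:-16,r1:-1,r2:Add1,r3:-20
  c19: -  regs: r0:-16,r1:-1,r2:Add1,r3:-20
  c20: -  regs: r0:-16,r1:-1,r2:Add1,r3:-20

STATUS = TAG Add1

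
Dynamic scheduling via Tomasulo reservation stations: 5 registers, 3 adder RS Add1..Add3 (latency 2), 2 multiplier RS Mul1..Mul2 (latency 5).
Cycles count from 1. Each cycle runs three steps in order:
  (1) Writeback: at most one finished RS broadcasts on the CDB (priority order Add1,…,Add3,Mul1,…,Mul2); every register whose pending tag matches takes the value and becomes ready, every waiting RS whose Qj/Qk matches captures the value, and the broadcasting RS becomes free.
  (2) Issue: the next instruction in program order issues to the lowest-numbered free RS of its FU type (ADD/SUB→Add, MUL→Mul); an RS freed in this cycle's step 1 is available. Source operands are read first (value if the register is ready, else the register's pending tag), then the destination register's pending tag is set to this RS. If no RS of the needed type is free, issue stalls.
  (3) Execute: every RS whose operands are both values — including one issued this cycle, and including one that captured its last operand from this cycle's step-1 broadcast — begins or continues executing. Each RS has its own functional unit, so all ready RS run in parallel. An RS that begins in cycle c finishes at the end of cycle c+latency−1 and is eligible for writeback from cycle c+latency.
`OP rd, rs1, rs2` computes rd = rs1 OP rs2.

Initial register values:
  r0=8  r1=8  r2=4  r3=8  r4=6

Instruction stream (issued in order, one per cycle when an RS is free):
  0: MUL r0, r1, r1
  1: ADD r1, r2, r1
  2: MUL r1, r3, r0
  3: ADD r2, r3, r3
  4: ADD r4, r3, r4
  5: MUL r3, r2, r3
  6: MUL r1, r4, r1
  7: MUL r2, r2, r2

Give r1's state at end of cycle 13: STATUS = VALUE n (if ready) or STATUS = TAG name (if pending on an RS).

  c1: issue MUL r0<-Mul1  regs: r0:Mul1,r1:8,r2:4,r3:8,r4:6
  c2: issue ADD r1<-Add1  regs: r0:Mul1,r1:Add1,r2:4,r3:8,r4:6
  c3: issue MUL r1<-Mul2  regs: r0:Mul1,r1:Mul2,r2:4,r3:8,r4:6
  c4: CDB Add1=12; issue ADD r2<-Add1  regs: r0:Mul1,r1:Mul2,r2:Add1,r3:8,r4:6
  c5: issue ADD r4<-Add2  regs: r0:Mul1,r1:Mul2,r2:Add1,r3:8,r4:Add2
  c6: CDB Add1=16; stall  regs: r0:Mul1,r1:Mul2,r2:16,r3:8,r4:Add2
  c7: CDB Add2=14; stall  regs: r0:Mul1,r1:Mul2,r2:16,r3:8,r4:14
  c8: CDB Mul1=64; issue MUL r3<-Mul1  regs: r0:64,r1:Mul2,r2:16,r3:Mul1,r4:14
  c9: stall  regs: r0:64,r1:Mul2,r2:16,r3:Mul1,r4:14
  c10: stall  regs: r0:64,r1:Mul2,r2:16,r3:Mul1,r4:14
  c11: stall  regs: r0:64,r1:Mul2,r2:16,r3:Mul1,r4:14
  c12: stall  regs: r0:64,r1:Mul2,r2:16,r3:Mul1,r4:14
  c13: CDB Mul1=128; issue MUL r1<-Mul1  regs: r0:64,r1:Mul1,r2:16,r3:128,r4:14

STATUS = TAG Mul1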